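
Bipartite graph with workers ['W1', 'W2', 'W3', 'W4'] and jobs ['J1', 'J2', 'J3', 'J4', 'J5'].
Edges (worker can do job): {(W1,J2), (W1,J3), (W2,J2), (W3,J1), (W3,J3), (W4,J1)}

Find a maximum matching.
Matching: {(W1,J2), (W3,J3), (W4,J1)}

Maximum matching (size 3):
  W1 → J2
  W3 → J3
  W4 → J1

Each worker is assigned to at most one job, and each job to at most one worker.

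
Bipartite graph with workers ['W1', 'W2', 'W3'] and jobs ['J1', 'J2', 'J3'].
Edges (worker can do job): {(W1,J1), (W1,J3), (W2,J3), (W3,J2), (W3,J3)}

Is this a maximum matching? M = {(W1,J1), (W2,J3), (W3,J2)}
Yes, size 3 is maximum

Proposed matching has size 3.
Maximum matching size for this graph: 3.

This is a maximum matching.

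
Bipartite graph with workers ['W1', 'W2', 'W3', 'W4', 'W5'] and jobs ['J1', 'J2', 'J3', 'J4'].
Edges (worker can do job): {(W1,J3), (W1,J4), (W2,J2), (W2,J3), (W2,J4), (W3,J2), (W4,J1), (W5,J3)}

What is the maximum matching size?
Maximum matching size = 4

Maximum matching: {(W1,J4), (W3,J2), (W4,J1), (W5,J3)}
Size: 4

This assigns 4 workers to 4 distinct jobs.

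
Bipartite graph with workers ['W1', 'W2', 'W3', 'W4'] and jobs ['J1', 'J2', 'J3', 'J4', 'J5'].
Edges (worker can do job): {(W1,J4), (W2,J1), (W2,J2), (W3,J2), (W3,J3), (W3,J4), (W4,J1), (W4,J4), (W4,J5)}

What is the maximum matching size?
Maximum matching size = 4

Maximum matching: {(W1,J4), (W2,J1), (W3,J3), (W4,J5)}
Size: 4

This assigns 4 workers to 4 distinct jobs.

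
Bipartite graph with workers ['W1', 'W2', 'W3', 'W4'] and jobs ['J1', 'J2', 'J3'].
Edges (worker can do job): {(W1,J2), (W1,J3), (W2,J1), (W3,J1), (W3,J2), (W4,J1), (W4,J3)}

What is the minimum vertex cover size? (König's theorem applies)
Minimum vertex cover size = 3

By König's theorem: in bipartite graphs,
min vertex cover = max matching = 3

Maximum matching has size 3, so minimum vertex cover also has size 3.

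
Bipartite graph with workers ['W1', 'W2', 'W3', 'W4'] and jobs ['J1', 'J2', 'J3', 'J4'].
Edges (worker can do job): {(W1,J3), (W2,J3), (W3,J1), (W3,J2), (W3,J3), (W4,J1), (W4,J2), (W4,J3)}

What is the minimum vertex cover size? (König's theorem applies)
Minimum vertex cover size = 3

By König's theorem: in bipartite graphs,
min vertex cover = max matching = 3

Maximum matching has size 3, so minimum vertex cover also has size 3.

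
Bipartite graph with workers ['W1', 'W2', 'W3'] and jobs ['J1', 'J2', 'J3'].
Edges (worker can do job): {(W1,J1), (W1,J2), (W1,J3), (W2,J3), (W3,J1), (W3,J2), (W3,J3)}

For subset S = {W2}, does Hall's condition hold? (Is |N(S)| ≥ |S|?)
Yes: |N(S)| = 1, |S| = 1

Subset S = {W2}
Neighbors N(S) = {J3}

|N(S)| = 1, |S| = 1
Hall's condition: |N(S)| ≥ |S| is satisfied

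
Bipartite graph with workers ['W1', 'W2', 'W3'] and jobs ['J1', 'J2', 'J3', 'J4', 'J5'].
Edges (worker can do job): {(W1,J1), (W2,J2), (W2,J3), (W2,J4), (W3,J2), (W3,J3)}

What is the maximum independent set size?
Maximum independent set = 5

By König's theorem:
- Min vertex cover = Max matching = 3
- Max independent set = Total vertices - Min vertex cover
- Max independent set = 8 - 3 = 5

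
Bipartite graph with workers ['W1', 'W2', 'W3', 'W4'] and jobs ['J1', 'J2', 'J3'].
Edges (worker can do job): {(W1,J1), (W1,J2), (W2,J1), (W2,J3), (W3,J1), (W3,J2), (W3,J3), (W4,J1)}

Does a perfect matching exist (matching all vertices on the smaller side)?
Yes, perfect matching exists (size 3)

Perfect matching: {(W2,J3), (W3,J2), (W4,J1)}
All 3 vertices on the smaller side are matched.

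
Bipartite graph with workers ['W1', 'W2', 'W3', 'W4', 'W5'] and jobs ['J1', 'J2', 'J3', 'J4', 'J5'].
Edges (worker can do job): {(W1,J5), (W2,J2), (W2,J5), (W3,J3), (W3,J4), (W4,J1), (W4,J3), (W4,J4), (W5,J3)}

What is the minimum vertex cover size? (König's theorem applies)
Minimum vertex cover size = 5

By König's theorem: in bipartite graphs,
min vertex cover = max matching = 5

Maximum matching has size 5, so minimum vertex cover also has size 5.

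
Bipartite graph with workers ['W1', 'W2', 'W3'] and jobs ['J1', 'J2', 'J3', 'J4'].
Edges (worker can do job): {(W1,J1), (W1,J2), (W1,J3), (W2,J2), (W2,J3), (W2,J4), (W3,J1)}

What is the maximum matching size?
Maximum matching size = 3

Maximum matching: {(W1,J3), (W2,J2), (W3,J1)}
Size: 3

This assigns 3 workers to 3 distinct jobs.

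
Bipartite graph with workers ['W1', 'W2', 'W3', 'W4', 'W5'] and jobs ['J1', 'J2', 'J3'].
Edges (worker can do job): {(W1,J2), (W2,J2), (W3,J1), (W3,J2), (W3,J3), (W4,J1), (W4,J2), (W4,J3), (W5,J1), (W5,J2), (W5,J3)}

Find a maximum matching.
Matching: {(W3,J3), (W4,J1), (W5,J2)}

Maximum matching (size 3):
  W3 → J3
  W4 → J1
  W5 → J2

Each worker is assigned to at most one job, and each job to at most one worker.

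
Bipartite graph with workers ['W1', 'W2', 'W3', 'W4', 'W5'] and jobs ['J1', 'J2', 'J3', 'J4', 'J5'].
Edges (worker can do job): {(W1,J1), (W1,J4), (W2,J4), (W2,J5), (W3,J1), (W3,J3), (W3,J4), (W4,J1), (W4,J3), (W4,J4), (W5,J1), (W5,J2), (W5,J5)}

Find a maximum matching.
Matching: {(W1,J1), (W2,J5), (W3,J3), (W4,J4), (W5,J2)}

Maximum matching (size 5):
  W1 → J1
  W2 → J5
  W3 → J3
  W4 → J4
  W5 → J2

Each worker is assigned to at most one job, and each job to at most one worker.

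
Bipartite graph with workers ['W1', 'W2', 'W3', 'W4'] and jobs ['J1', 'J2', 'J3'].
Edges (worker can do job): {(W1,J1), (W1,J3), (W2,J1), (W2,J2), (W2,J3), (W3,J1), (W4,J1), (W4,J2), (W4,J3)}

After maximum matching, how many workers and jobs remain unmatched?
Unmatched: 1 workers, 0 jobs

Maximum matching size: 3
Workers: 4 total, 3 matched, 1 unmatched
Jobs: 3 total, 3 matched, 0 unmatched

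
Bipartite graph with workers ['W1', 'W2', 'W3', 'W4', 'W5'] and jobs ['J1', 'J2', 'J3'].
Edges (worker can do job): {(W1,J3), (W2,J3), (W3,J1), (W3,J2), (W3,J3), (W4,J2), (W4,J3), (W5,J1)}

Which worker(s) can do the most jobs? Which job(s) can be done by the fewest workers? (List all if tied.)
Most versatile: W3 (3 jobs); Least covered: J1, J2 (2 workers)

Worker degrees (jobs they can do): W1:1, W2:1, W3:3, W4:2, W5:1
Job degrees (workers who can do it): J1:2, J2:2, J3:4

Maximum worker degree is 3, achieved by: W3
Minimum job degree is 2, achieved by: J1, J2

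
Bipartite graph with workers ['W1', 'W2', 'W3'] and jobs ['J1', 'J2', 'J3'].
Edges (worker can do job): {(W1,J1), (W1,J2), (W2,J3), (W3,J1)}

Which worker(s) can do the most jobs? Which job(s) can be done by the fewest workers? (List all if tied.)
Most versatile: W1 (2 jobs); Least covered: J2, J3 (1 workers)

Worker degrees (jobs they can do): W1:2, W2:1, W3:1
Job degrees (workers who can do it): J1:2, J2:1, J3:1

Maximum worker degree is 2, achieved by: W1
Minimum job degree is 1, achieved by: J2, J3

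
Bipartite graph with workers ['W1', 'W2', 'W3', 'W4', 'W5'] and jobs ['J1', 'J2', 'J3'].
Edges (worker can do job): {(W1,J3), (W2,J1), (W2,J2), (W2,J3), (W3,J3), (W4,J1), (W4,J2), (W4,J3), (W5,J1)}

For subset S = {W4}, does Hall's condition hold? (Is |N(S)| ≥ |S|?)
Yes: |N(S)| = 3, |S| = 1

Subset S = {W4}
Neighbors N(S) = {J1, J2, J3}

|N(S)| = 3, |S| = 1
Hall's condition: |N(S)| ≥ |S| is satisfied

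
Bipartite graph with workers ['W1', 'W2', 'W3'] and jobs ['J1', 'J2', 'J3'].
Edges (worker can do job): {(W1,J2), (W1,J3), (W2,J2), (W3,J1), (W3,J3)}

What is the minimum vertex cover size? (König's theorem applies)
Minimum vertex cover size = 3

By König's theorem: in bipartite graphs,
min vertex cover = max matching = 3

Maximum matching has size 3, so minimum vertex cover also has size 3.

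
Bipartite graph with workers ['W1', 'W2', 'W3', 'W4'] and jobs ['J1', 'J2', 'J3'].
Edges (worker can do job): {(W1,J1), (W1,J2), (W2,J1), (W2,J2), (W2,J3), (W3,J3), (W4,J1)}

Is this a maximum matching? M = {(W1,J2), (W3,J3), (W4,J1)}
Yes, size 3 is maximum

Proposed matching has size 3.
Maximum matching size for this graph: 3.

This is a maximum matching.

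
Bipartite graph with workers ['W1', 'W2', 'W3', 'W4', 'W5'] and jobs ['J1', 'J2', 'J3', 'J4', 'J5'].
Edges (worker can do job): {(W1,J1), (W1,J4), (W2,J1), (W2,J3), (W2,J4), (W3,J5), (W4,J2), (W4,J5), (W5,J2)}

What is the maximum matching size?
Maximum matching size = 4

Maximum matching: {(W1,J4), (W2,J3), (W3,J5), (W5,J2)}
Size: 4

This assigns 4 workers to 4 distinct jobs.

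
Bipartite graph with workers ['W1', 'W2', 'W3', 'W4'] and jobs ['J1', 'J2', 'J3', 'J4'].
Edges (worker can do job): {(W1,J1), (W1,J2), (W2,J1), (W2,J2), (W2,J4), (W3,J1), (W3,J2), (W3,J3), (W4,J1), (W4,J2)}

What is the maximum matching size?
Maximum matching size = 4

Maximum matching: {(W1,J2), (W2,J4), (W3,J3), (W4,J1)}
Size: 4

This assigns 4 workers to 4 distinct jobs.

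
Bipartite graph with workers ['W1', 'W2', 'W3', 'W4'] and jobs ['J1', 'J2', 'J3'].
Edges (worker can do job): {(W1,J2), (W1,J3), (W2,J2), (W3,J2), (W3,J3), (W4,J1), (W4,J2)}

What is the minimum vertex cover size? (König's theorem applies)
Minimum vertex cover size = 3

By König's theorem: in bipartite graphs,
min vertex cover = max matching = 3

Maximum matching has size 3, so minimum vertex cover also has size 3.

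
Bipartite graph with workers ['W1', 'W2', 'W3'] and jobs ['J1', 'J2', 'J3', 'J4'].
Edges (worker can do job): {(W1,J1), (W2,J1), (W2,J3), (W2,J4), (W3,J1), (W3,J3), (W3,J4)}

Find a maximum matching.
Matching: {(W1,J1), (W2,J3), (W3,J4)}

Maximum matching (size 3):
  W1 → J1
  W2 → J3
  W3 → J4

Each worker is assigned to at most one job, and each job to at most one worker.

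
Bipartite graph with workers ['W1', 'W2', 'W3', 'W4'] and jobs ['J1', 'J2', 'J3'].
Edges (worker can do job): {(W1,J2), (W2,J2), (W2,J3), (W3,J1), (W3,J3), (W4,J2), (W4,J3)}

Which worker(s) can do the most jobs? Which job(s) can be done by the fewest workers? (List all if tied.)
Most versatile: W2, W3, W4 (2 jobs); Least covered: J1 (1 workers)

Worker degrees (jobs they can do): W1:1, W2:2, W3:2, W4:2
Job degrees (workers who can do it): J1:1, J2:3, J3:3

Maximum worker degree is 2, achieved by: W2, W3, W4
Minimum job degree is 1, achieved by: J1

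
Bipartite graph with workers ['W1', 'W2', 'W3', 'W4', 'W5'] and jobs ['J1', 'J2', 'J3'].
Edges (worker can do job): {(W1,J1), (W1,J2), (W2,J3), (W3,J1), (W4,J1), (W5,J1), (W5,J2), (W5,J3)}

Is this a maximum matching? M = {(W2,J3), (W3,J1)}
No, size 2 is not maximum

Proposed matching has size 2.
Maximum matching size for this graph: 3.

This is NOT maximum - can be improved to size 3.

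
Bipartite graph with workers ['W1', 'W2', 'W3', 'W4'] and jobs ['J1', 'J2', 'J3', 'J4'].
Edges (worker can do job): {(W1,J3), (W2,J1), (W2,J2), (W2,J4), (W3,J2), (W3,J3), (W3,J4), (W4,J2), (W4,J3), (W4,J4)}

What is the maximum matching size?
Maximum matching size = 4

Maximum matching: {(W1,J3), (W2,J1), (W3,J2), (W4,J4)}
Size: 4

This assigns 4 workers to 4 distinct jobs.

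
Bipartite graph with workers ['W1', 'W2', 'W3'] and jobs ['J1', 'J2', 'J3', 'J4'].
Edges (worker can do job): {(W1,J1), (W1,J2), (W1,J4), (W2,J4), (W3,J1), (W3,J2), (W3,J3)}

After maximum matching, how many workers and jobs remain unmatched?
Unmatched: 0 workers, 1 jobs

Maximum matching size: 3
Workers: 3 total, 3 matched, 0 unmatched
Jobs: 4 total, 3 matched, 1 unmatched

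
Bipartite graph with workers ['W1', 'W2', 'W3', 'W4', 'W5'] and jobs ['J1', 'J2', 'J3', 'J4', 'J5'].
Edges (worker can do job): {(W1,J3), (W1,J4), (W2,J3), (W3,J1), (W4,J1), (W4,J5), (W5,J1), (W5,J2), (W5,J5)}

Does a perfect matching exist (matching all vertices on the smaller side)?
Yes, perfect matching exists (size 5)

Perfect matching: {(W1,J4), (W2,J3), (W3,J1), (W4,J5), (W5,J2)}
All 5 vertices on the smaller side are matched.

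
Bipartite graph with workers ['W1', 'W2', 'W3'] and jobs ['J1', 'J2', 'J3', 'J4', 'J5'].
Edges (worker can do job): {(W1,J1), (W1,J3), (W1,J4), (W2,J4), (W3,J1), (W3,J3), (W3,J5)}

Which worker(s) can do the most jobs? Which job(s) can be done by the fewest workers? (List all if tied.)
Most versatile: W1, W3 (3 jobs); Least covered: J2 (0 workers)

Worker degrees (jobs they can do): W1:3, W2:1, W3:3
Job degrees (workers who can do it): J1:2, J2:0, J3:2, J4:2, J5:1

Maximum worker degree is 3, achieved by: W1, W3
Minimum job degree is 0, achieved by: J2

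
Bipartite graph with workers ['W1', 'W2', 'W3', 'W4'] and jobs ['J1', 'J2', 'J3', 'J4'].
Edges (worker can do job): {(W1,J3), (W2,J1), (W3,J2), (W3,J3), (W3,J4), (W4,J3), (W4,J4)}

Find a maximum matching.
Matching: {(W1,J3), (W2,J1), (W3,J2), (W4,J4)}

Maximum matching (size 4):
  W1 → J3
  W2 → J1
  W3 → J2
  W4 → J4

Each worker is assigned to at most one job, and each job to at most one worker.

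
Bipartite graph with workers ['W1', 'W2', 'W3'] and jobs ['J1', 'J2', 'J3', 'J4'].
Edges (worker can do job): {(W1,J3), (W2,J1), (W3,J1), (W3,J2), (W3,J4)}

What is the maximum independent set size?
Maximum independent set = 4

By König's theorem:
- Min vertex cover = Max matching = 3
- Max independent set = Total vertices - Min vertex cover
- Max independent set = 7 - 3 = 4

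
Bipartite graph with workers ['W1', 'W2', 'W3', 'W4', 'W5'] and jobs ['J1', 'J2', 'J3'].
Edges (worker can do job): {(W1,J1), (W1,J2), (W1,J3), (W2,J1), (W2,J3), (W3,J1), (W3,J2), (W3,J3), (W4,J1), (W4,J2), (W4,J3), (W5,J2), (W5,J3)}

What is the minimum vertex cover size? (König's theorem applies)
Minimum vertex cover size = 3

By König's theorem: in bipartite graphs,
min vertex cover = max matching = 3

Maximum matching has size 3, so minimum vertex cover also has size 3.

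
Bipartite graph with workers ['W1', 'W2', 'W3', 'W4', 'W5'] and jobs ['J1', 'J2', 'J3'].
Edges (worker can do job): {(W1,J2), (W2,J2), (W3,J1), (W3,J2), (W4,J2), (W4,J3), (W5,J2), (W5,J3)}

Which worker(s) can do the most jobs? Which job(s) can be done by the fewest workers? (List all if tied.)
Most versatile: W3, W4, W5 (2 jobs); Least covered: J1 (1 workers)

Worker degrees (jobs they can do): W1:1, W2:1, W3:2, W4:2, W5:2
Job degrees (workers who can do it): J1:1, J2:5, J3:2

Maximum worker degree is 2, achieved by: W3, W4, W5
Minimum job degree is 1, achieved by: J1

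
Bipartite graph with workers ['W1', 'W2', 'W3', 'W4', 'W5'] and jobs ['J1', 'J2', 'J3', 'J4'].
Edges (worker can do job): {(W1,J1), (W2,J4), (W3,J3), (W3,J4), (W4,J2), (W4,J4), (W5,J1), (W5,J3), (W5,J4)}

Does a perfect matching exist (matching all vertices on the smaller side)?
Yes, perfect matching exists (size 4)

Perfect matching: {(W1,J1), (W3,J3), (W4,J2), (W5,J4)}
All 4 vertices on the smaller side are matched.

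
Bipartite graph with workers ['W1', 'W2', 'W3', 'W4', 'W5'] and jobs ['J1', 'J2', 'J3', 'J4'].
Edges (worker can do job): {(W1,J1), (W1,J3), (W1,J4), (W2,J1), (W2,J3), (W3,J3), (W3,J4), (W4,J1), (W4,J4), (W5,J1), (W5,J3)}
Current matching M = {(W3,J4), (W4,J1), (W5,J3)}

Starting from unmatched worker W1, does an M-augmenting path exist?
No augmenting path from W1

Alternating search from W1 reaches jobs: {J1, J3, J4}.
Every reachable job is already matched in M, and following those matched edges back to workers exposes no further unvisited jobs.
No M-augmenting path from W1 exists.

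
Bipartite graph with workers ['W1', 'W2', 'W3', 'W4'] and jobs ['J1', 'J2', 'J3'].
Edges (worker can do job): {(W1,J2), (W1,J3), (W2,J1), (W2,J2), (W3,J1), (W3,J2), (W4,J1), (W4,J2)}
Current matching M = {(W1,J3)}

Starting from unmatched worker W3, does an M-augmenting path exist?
Yes: W3 → J2

An M-augmenting path alternates non-matching / matching edges, starting and ending at unmatched vertices.
Path: W3 → J2
(J2 is unmatched in M, so the path is augmenting.)
Flipping edges along this path would increase |M| from 1 to 2.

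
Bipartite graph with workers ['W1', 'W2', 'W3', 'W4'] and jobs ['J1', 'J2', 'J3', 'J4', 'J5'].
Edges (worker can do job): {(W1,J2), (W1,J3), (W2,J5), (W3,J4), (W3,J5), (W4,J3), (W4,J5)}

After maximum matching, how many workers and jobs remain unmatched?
Unmatched: 0 workers, 1 jobs

Maximum matching size: 4
Workers: 4 total, 4 matched, 0 unmatched
Jobs: 5 total, 4 matched, 1 unmatched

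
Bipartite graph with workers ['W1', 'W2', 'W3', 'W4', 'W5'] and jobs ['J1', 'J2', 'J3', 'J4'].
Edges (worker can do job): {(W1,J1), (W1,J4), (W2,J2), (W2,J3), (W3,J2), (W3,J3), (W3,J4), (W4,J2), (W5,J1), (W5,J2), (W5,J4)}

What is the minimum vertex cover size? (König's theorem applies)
Minimum vertex cover size = 4

By König's theorem: in bipartite graphs,
min vertex cover = max matching = 4

Maximum matching has size 4, so minimum vertex cover also has size 4.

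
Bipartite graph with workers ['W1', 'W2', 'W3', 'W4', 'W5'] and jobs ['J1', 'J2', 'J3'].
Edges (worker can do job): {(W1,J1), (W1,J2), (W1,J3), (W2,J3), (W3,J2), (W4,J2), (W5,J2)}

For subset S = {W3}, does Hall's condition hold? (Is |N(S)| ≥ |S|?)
Yes: |N(S)| = 1, |S| = 1

Subset S = {W3}
Neighbors N(S) = {J2}

|N(S)| = 1, |S| = 1
Hall's condition: |N(S)| ≥ |S| is satisfied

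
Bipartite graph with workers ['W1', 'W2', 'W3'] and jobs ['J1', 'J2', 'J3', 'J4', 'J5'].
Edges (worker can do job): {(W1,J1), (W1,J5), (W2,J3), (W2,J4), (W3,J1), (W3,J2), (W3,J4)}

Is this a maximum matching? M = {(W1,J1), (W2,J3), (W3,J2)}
Yes, size 3 is maximum

Proposed matching has size 3.
Maximum matching size for this graph: 3.

This is a maximum matching.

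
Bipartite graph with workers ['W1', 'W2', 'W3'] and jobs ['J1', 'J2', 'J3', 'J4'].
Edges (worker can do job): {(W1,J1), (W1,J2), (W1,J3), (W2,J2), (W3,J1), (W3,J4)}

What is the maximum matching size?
Maximum matching size = 3

Maximum matching: {(W1,J3), (W2,J2), (W3,J1)}
Size: 3

This assigns 3 workers to 3 distinct jobs.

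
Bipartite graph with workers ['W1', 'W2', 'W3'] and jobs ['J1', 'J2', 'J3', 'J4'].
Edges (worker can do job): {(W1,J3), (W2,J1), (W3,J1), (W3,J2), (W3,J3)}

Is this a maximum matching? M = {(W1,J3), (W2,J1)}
No, size 2 is not maximum

Proposed matching has size 2.
Maximum matching size for this graph: 3.

This is NOT maximum - can be improved to size 3.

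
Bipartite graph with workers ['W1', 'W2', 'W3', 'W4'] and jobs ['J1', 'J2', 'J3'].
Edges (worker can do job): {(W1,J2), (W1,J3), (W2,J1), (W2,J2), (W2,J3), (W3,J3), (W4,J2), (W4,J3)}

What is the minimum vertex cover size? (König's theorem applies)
Minimum vertex cover size = 3

By König's theorem: in bipartite graphs,
min vertex cover = max matching = 3

Maximum matching has size 3, so minimum vertex cover also has size 3.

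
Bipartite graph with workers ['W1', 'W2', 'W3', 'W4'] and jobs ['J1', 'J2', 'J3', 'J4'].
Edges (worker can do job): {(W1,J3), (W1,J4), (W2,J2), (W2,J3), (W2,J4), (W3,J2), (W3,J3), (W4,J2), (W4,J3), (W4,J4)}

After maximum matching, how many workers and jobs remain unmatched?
Unmatched: 1 workers, 1 jobs

Maximum matching size: 3
Workers: 4 total, 3 matched, 1 unmatched
Jobs: 4 total, 3 matched, 1 unmatched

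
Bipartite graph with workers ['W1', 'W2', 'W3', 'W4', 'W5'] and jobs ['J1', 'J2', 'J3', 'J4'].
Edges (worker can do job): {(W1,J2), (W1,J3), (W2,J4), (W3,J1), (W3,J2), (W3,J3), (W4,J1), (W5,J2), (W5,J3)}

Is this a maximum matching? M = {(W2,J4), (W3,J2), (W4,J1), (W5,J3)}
Yes, size 4 is maximum

Proposed matching has size 4.
Maximum matching size for this graph: 4.

This is a maximum matching.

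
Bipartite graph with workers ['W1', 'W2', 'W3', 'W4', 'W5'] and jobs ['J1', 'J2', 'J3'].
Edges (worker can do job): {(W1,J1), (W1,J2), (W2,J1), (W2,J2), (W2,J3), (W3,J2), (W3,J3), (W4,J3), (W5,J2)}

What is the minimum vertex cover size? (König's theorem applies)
Minimum vertex cover size = 3

By König's theorem: in bipartite graphs,
min vertex cover = max matching = 3

Maximum matching has size 3, so minimum vertex cover also has size 3.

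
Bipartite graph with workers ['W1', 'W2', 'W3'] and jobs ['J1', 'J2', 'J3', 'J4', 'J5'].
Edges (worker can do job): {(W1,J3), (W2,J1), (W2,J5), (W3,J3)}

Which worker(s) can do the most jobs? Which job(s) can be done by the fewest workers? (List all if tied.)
Most versatile: W2 (2 jobs); Least covered: J2, J4 (0 workers)

Worker degrees (jobs they can do): W1:1, W2:2, W3:1
Job degrees (workers who can do it): J1:1, J2:0, J3:2, J4:0, J5:1

Maximum worker degree is 2, achieved by: W2
Minimum job degree is 0, achieved by: J2, J4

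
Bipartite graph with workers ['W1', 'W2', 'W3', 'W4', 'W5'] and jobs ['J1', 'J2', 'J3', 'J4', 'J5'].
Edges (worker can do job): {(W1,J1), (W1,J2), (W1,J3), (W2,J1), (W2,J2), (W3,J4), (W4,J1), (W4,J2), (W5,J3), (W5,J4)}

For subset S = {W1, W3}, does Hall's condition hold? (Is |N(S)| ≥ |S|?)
Yes: |N(S)| = 4, |S| = 2

Subset S = {W1, W3}
Neighbors N(S) = {J1, J2, J3, J4}

|N(S)| = 4, |S| = 2
Hall's condition: |N(S)| ≥ |S| is satisfied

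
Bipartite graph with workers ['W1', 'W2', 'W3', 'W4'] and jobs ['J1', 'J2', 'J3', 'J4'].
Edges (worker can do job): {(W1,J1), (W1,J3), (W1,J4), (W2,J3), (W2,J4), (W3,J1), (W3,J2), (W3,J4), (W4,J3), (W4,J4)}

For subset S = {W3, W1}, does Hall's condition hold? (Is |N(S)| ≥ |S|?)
Yes: |N(S)| = 4, |S| = 2

Subset S = {W3, W1}
Neighbors N(S) = {J1, J2, J3, J4}

|N(S)| = 4, |S| = 2
Hall's condition: |N(S)| ≥ |S| is satisfied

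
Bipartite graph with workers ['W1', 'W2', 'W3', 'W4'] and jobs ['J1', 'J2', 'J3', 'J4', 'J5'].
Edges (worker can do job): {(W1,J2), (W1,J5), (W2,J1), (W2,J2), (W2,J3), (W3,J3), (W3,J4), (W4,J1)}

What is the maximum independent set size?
Maximum independent set = 5

By König's theorem:
- Min vertex cover = Max matching = 4
- Max independent set = Total vertices - Min vertex cover
- Max independent set = 9 - 4 = 5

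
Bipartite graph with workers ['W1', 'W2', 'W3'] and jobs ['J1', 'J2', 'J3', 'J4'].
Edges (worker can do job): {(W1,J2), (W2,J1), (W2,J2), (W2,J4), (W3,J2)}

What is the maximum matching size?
Maximum matching size = 2

Maximum matching: {(W2,J4), (W3,J2)}
Size: 2

This assigns 2 workers to 2 distinct jobs.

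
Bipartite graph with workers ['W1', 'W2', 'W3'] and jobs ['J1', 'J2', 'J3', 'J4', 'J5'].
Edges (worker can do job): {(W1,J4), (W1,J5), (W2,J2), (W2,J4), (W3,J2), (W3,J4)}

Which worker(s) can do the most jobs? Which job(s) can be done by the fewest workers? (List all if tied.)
Most versatile: W1, W2, W3 (2 jobs); Least covered: J1, J3 (0 workers)

Worker degrees (jobs they can do): W1:2, W2:2, W3:2
Job degrees (workers who can do it): J1:0, J2:2, J3:0, J4:3, J5:1

Maximum worker degree is 2, achieved by: W1, W2, W3
Minimum job degree is 0, achieved by: J1, J3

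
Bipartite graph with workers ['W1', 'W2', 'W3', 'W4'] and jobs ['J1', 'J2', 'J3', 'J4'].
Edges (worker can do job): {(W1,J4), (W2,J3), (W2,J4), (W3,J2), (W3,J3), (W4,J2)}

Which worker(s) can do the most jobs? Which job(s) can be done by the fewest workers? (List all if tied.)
Most versatile: W2, W3 (2 jobs); Least covered: J1 (0 workers)

Worker degrees (jobs they can do): W1:1, W2:2, W3:2, W4:1
Job degrees (workers who can do it): J1:0, J2:2, J3:2, J4:2

Maximum worker degree is 2, achieved by: W2, W3
Minimum job degree is 0, achieved by: J1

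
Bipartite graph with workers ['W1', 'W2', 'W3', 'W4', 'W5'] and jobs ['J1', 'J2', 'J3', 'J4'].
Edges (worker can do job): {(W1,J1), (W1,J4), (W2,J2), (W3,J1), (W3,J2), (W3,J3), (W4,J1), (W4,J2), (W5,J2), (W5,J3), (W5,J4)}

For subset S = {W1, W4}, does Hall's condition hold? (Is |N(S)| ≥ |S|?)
Yes: |N(S)| = 3, |S| = 2

Subset S = {W1, W4}
Neighbors N(S) = {J1, J2, J4}

|N(S)| = 3, |S| = 2
Hall's condition: |N(S)| ≥ |S| is satisfied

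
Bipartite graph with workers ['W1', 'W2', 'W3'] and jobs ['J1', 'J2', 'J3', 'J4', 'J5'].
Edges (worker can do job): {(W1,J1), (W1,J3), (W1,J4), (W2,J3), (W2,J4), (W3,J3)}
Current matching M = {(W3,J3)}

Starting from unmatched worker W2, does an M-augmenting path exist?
Yes: W2 → J4

An M-augmenting path alternates non-matching / matching edges, starting and ending at unmatched vertices.
Path: W2 → J4
(J4 is unmatched in M, so the path is augmenting.)
Flipping edges along this path would increase |M| from 1 to 2.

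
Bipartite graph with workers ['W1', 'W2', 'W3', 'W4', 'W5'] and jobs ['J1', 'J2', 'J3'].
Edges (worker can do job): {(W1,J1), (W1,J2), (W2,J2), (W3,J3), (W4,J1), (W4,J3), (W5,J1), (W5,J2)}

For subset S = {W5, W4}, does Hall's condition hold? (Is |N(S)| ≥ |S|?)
Yes: |N(S)| = 3, |S| = 2

Subset S = {W5, W4}
Neighbors N(S) = {J1, J2, J3}

|N(S)| = 3, |S| = 2
Hall's condition: |N(S)| ≥ |S| is satisfied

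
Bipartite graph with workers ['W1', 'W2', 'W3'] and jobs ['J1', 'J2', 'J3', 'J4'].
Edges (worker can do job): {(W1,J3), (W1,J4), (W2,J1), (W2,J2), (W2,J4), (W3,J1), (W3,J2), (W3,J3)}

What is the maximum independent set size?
Maximum independent set = 4

By König's theorem:
- Min vertex cover = Max matching = 3
- Max independent set = Total vertices - Min vertex cover
- Max independent set = 7 - 3 = 4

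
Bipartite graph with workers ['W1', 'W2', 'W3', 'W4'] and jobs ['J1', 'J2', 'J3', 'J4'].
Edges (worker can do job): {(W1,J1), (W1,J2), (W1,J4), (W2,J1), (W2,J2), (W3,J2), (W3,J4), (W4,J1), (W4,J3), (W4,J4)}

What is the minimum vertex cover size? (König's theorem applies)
Minimum vertex cover size = 4

By König's theorem: in bipartite graphs,
min vertex cover = max matching = 4

Maximum matching has size 4, so minimum vertex cover also has size 4.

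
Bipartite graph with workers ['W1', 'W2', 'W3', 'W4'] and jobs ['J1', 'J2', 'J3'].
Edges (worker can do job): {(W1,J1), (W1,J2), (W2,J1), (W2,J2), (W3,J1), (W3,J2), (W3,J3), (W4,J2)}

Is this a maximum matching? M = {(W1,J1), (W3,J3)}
No, size 2 is not maximum

Proposed matching has size 2.
Maximum matching size for this graph: 3.

This is NOT maximum - can be improved to size 3.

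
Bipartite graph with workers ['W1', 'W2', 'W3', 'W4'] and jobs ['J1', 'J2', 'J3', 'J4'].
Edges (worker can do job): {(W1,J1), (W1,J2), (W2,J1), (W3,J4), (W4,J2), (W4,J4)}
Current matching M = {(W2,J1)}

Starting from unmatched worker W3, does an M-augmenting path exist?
Yes: W3 → J4

An M-augmenting path alternates non-matching / matching edges, starting and ending at unmatched vertices.
Path: W3 → J4
(J4 is unmatched in M, so the path is augmenting.)
Flipping edges along this path would increase |M| from 1 to 2.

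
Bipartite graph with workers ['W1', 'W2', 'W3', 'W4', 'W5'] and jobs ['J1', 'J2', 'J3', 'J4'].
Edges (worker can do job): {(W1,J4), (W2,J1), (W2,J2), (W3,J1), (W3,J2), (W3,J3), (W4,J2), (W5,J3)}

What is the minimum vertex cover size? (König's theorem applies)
Minimum vertex cover size = 4

By König's theorem: in bipartite graphs,
min vertex cover = max matching = 4

Maximum matching has size 4, so minimum vertex cover also has size 4.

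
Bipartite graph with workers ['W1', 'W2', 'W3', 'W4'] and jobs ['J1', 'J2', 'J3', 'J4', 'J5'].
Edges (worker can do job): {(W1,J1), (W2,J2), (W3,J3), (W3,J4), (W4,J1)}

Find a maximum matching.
Matching: {(W2,J2), (W3,J4), (W4,J1)}

Maximum matching (size 3):
  W2 → J2
  W3 → J4
  W4 → J1

Each worker is assigned to at most one job, and each job to at most one worker.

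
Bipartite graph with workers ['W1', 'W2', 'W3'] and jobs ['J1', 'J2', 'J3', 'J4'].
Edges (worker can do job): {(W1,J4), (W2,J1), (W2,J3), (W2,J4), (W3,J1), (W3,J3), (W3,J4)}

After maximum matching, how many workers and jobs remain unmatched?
Unmatched: 0 workers, 1 jobs

Maximum matching size: 3
Workers: 3 total, 3 matched, 0 unmatched
Jobs: 4 total, 3 matched, 1 unmatched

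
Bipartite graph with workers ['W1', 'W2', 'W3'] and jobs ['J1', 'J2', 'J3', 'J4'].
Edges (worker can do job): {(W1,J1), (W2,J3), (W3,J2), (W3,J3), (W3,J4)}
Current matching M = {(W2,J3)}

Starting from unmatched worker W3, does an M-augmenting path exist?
Yes: W3 → J2

An M-augmenting path alternates non-matching / matching edges, starting and ending at unmatched vertices.
Path: W3 → J2
(J2 is unmatched in M, so the path is augmenting.)
Flipping edges along this path would increase |M| from 1 to 2.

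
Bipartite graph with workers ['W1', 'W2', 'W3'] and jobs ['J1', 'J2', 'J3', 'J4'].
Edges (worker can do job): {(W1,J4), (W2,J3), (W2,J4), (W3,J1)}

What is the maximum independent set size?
Maximum independent set = 4

By König's theorem:
- Min vertex cover = Max matching = 3
- Max independent set = Total vertices - Min vertex cover
- Max independent set = 7 - 3 = 4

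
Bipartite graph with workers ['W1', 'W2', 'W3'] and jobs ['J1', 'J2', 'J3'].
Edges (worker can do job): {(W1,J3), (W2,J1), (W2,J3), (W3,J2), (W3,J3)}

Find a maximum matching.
Matching: {(W1,J3), (W2,J1), (W3,J2)}

Maximum matching (size 3):
  W1 → J3
  W2 → J1
  W3 → J2

Each worker is assigned to at most one job, and each job to at most one worker.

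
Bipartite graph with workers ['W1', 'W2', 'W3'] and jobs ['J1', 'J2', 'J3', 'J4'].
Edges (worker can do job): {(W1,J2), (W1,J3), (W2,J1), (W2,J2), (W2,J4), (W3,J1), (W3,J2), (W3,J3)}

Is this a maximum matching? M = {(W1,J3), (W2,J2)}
No, size 2 is not maximum

Proposed matching has size 2.
Maximum matching size for this graph: 3.

This is NOT maximum - can be improved to size 3.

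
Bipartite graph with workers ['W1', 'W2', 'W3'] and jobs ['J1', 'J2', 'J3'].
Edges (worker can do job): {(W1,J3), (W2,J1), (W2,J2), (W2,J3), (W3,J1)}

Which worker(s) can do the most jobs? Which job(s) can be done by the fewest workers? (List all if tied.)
Most versatile: W2 (3 jobs); Least covered: J2 (1 workers)

Worker degrees (jobs they can do): W1:1, W2:3, W3:1
Job degrees (workers who can do it): J1:2, J2:1, J3:2

Maximum worker degree is 3, achieved by: W2
Minimum job degree is 1, achieved by: J2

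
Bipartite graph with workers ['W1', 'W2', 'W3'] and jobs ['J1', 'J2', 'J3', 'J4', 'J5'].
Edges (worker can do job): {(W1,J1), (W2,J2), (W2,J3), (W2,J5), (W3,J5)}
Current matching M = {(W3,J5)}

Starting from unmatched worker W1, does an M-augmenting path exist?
Yes: W1 → J1

An M-augmenting path alternates non-matching / matching edges, starting and ending at unmatched vertices.
Path: W1 → J1
(J1 is unmatched in M, so the path is augmenting.)
Flipping edges along this path would increase |M| from 1 to 2.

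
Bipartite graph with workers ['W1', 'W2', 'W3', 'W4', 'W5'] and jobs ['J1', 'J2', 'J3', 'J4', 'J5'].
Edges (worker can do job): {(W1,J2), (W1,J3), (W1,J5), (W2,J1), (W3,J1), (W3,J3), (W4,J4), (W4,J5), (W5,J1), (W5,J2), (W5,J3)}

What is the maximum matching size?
Maximum matching size = 5

Maximum matching: {(W1,J5), (W2,J1), (W3,J3), (W4,J4), (W5,J2)}
Size: 5

This assigns 5 workers to 5 distinct jobs.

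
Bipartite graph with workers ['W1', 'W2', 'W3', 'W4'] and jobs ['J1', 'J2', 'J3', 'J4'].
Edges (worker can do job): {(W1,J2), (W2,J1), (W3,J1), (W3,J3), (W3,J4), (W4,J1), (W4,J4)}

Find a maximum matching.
Matching: {(W1,J2), (W2,J1), (W3,J3), (W4,J4)}

Maximum matching (size 4):
  W1 → J2
  W2 → J1
  W3 → J3
  W4 → J4

Each worker is assigned to at most one job, and each job to at most one worker.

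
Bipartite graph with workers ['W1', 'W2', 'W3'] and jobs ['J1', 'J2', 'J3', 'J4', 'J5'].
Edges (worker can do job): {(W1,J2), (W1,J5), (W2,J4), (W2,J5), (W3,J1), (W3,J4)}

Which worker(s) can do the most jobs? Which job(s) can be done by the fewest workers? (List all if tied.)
Most versatile: W1, W2, W3 (2 jobs); Least covered: J3 (0 workers)

Worker degrees (jobs they can do): W1:2, W2:2, W3:2
Job degrees (workers who can do it): J1:1, J2:1, J3:0, J4:2, J5:2

Maximum worker degree is 2, achieved by: W1, W2, W3
Minimum job degree is 0, achieved by: J3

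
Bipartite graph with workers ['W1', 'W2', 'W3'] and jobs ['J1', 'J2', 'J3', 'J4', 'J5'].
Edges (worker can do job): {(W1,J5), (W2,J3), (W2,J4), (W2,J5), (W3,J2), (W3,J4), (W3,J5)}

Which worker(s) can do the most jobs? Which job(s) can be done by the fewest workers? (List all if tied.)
Most versatile: W2, W3 (3 jobs); Least covered: J1 (0 workers)

Worker degrees (jobs they can do): W1:1, W2:3, W3:3
Job degrees (workers who can do it): J1:0, J2:1, J3:1, J4:2, J5:3

Maximum worker degree is 3, achieved by: W2, W3
Minimum job degree is 0, achieved by: J1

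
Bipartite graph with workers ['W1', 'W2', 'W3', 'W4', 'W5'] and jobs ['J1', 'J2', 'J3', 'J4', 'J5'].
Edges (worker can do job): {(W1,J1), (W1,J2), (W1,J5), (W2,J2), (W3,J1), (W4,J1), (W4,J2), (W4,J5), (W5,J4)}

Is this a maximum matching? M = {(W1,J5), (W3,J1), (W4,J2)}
No, size 3 is not maximum

Proposed matching has size 3.
Maximum matching size for this graph: 4.

This is NOT maximum - can be improved to size 4.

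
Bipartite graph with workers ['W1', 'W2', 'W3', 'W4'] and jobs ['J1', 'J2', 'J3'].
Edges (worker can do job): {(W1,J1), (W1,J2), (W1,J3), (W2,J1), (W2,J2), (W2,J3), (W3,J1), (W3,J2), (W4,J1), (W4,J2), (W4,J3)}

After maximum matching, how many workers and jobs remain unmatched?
Unmatched: 1 workers, 0 jobs

Maximum matching size: 3
Workers: 4 total, 3 matched, 1 unmatched
Jobs: 3 total, 3 matched, 0 unmatched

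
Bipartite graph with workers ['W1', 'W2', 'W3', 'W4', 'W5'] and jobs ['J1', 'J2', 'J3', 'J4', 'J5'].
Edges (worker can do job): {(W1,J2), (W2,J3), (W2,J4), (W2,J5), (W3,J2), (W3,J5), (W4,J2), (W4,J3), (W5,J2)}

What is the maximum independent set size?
Maximum independent set = 6

By König's theorem:
- Min vertex cover = Max matching = 4
- Max independent set = Total vertices - Min vertex cover
- Max independent set = 10 - 4 = 6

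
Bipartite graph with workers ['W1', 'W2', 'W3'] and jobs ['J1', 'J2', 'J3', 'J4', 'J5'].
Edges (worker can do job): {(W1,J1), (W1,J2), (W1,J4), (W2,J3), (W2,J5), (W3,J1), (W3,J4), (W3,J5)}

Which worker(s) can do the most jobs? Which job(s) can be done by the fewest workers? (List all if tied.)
Most versatile: W1, W3 (3 jobs); Least covered: J2, J3 (1 workers)

Worker degrees (jobs they can do): W1:3, W2:2, W3:3
Job degrees (workers who can do it): J1:2, J2:1, J3:1, J4:2, J5:2

Maximum worker degree is 3, achieved by: W1, W3
Minimum job degree is 1, achieved by: J2, J3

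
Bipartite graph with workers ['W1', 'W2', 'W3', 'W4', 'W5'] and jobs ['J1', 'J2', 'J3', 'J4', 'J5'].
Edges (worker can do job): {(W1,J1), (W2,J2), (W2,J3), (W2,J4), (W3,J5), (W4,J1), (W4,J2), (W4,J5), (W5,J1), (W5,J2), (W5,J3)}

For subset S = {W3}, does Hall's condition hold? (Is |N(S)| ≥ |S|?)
Yes: |N(S)| = 1, |S| = 1

Subset S = {W3}
Neighbors N(S) = {J5}

|N(S)| = 1, |S| = 1
Hall's condition: |N(S)| ≥ |S| is satisfied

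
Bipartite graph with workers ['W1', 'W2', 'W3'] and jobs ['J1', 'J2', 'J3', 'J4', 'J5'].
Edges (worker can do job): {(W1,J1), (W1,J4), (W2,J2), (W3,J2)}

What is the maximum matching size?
Maximum matching size = 2

Maximum matching: {(W1,J4), (W3,J2)}
Size: 2

This assigns 2 workers to 2 distinct jobs.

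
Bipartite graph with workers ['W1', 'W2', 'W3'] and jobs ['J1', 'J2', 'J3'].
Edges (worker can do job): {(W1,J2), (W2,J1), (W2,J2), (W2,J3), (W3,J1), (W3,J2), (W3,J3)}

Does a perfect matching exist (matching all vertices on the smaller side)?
Yes, perfect matching exists (size 3)

Perfect matching: {(W1,J2), (W2,J3), (W3,J1)}
All 3 vertices on the smaller side are matched.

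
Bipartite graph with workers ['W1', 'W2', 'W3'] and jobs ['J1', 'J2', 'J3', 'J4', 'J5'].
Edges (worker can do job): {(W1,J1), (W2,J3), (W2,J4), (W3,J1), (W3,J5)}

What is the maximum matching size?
Maximum matching size = 3

Maximum matching: {(W1,J1), (W2,J3), (W3,J5)}
Size: 3

This assigns 3 workers to 3 distinct jobs.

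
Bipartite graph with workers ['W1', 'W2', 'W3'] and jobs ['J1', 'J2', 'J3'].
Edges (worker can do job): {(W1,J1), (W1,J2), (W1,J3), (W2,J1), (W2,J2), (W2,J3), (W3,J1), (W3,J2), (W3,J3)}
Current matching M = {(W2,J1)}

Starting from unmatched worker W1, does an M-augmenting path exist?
Yes: W1 → J2

An M-augmenting path alternates non-matching / matching edges, starting and ending at unmatched vertices.
Path: W1 → J2
(J2 is unmatched in M, so the path is augmenting.)
Flipping edges along this path would increase |M| from 1 to 2.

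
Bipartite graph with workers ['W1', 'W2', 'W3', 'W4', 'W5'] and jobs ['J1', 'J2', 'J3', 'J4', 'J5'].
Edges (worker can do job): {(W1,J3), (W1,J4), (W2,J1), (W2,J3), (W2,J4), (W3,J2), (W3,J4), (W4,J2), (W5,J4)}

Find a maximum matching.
Matching: {(W1,J3), (W2,J1), (W3,J4), (W4,J2)}

Maximum matching (size 4):
  W1 → J3
  W2 → J1
  W3 → J4
  W4 → J2

Each worker is assigned to at most one job, and each job to at most one worker.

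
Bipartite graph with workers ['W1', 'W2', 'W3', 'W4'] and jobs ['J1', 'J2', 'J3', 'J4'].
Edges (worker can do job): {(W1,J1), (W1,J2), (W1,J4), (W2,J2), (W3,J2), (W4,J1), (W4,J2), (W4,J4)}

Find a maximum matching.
Matching: {(W1,J4), (W3,J2), (W4,J1)}

Maximum matching (size 3):
  W1 → J4
  W3 → J2
  W4 → J1

Each worker is assigned to at most one job, and each job to at most one worker.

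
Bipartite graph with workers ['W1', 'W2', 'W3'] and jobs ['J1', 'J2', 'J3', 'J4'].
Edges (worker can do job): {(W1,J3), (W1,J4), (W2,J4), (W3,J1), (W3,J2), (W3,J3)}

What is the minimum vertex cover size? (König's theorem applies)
Minimum vertex cover size = 3

By König's theorem: in bipartite graphs,
min vertex cover = max matching = 3

Maximum matching has size 3, so minimum vertex cover also has size 3.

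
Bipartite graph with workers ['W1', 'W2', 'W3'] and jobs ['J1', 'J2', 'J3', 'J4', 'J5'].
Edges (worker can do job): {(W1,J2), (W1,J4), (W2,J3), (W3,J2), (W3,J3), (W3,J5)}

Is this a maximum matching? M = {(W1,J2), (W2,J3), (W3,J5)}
Yes, size 3 is maximum

Proposed matching has size 3.
Maximum matching size for this graph: 3.

This is a maximum matching.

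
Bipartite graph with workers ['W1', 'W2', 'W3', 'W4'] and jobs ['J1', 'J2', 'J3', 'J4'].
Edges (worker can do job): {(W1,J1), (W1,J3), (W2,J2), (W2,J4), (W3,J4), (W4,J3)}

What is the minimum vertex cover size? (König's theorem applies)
Minimum vertex cover size = 4

By König's theorem: in bipartite graphs,
min vertex cover = max matching = 4

Maximum matching has size 4, so minimum vertex cover also has size 4.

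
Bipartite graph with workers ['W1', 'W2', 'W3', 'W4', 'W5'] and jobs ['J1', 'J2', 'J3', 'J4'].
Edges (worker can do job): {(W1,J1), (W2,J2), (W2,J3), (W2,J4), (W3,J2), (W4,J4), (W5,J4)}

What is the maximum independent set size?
Maximum independent set = 5

By König's theorem:
- Min vertex cover = Max matching = 4
- Max independent set = Total vertices - Min vertex cover
- Max independent set = 9 - 4 = 5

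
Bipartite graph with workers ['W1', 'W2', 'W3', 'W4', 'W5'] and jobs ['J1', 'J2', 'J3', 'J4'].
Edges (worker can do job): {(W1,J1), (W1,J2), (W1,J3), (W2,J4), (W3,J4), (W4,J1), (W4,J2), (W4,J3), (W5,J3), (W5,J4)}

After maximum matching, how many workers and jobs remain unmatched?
Unmatched: 1 workers, 0 jobs

Maximum matching size: 4
Workers: 5 total, 4 matched, 1 unmatched
Jobs: 4 total, 4 matched, 0 unmatched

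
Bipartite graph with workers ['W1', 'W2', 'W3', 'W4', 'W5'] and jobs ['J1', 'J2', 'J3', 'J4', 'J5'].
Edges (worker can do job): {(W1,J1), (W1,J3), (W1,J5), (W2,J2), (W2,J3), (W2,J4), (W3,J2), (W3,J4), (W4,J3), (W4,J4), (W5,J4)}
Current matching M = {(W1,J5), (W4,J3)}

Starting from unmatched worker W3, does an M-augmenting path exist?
Yes: W3 → J4

An M-augmenting path alternates non-matching / matching edges, starting and ending at unmatched vertices.
Path: W3 → J4
(J4 is unmatched in M, so the path is augmenting.)
Flipping edges along this path would increase |M| from 2 to 3.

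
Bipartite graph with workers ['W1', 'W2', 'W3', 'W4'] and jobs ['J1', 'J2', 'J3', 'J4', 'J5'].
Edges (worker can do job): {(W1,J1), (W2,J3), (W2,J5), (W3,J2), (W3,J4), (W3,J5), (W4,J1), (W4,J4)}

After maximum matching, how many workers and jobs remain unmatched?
Unmatched: 0 workers, 1 jobs

Maximum matching size: 4
Workers: 4 total, 4 matched, 0 unmatched
Jobs: 5 total, 4 matched, 1 unmatched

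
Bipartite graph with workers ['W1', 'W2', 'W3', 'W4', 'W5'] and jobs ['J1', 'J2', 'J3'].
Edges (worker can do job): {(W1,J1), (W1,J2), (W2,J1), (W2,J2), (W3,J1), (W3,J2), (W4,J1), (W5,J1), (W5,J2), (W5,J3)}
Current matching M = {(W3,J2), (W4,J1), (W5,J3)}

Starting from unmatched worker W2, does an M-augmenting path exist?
No augmenting path from W2

Alternating search from W2 reaches jobs: {J1, J2}.
Every reachable job is already matched in M, and following those matched edges back to workers exposes no further unvisited jobs.
No M-augmenting path from W2 exists.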